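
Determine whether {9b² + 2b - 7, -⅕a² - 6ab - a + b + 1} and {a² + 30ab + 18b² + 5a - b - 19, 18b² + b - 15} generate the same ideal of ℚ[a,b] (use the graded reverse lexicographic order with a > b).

No, the ideals differ.

Since reduced Gröbner bases are canonical representatives of ideals under a given ordering, it suffices to compute and compare them.
Buchberger on the first generating set:
f_1 = 9b² + 2b - 7, LT = b².
f_2 = -⅕a² - 6ab - a + b + 1, LT = a².

S(f_1,f_2): leading monomials are coprime, so the S-polynomial reduces to 0 (Buchberger's first criterion).
Every S-polynomial of the final basis reduces to 0, so we have a Gröbner basis.
Inter-reduce: drop elements whose leading term is divisible by another's, tail-reduce, and make monic.
Reduced Gröbner basis: {a² + 30ab + 5a - 5b - 5, b² + 2/9b - 7/9}.

Buchberger on the second generating set:
h_1 = a² + 30ab + 18b² + 5a - b - 19, LT = a².
h_2 = 18b² + b - 15, LT = b².

S(h_1,h_2): leading monomials are coprime, so the S-polynomial reduces to 0 (Buchberger's first criterion).
Every S-polynomial of the final basis reduces to 0, so we have a Gröbner basis.
Inter-reduce: drop elements whose leading term is divisible by another's, tail-reduce, and make monic.
Reduced Gröbner basis: {a² + 30ab + 5a - 2b - 4, b² + 1/18b - ⅚}.

These differ, so the ideals are not equal.
The choice of monomial ordering does not affect the verdict — as long as both bases are computed under the same ordering, their equality decides ideal equality.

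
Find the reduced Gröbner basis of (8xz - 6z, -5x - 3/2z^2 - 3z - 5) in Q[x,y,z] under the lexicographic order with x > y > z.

G = {x + 3/10z^2 + 3/5z + 1, z^3 + 2z^2 + 35/6z}

This is the nonlinear analogue of row-reducing a linear system.

f_1 = 8xz - 6z, LT = xz.
f_2 = -5x - 3/2z^2 - 3z - 5, LT = x.

S(f_1,f_2): lcm = xz. S = -3/10z^3 - 3/5z^2 - 7/4z.
  leading term z^3: no divisor's leading term divides it; move -3/10z^3 to the remainder.
  leading term z^2: no divisor's leading term divides it; move -3/5z^2 to the remainder.
  leading term z: no divisor's leading term divides it; move -7/4z to the remainder.
  remainder -3/10z^3 - 3/5z^2 - 7/4z ≠ 0; add g_3 = -3/10z^3 - 3/5z^2 - 7/4z to the basis.

The other S-polynomials (S(f_1,g_3), S(f_2,g_3)) all reduce to 0 modulo the current basis, so we have a Gröbner basis.
Inter-reduce: drop elements whose leading term is divisible by another's, tail-reduce, and make monic.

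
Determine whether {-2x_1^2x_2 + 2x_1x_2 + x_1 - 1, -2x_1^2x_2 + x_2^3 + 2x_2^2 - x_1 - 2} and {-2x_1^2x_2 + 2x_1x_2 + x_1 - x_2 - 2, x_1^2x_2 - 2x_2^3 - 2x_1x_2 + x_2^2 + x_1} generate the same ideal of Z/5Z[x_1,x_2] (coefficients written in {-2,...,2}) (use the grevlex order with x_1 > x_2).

No, the ideals differ.

Since reduced Gröbner bases are canonical representatives of ideals under a given ordering, it suffices to compute and compare them.
Buchberger on the first generating set:
f_1 = -2x_1^2x_2 + 2x_1x_2 + x_1 - 1, LT = x_1^2x_2.
f_2 = -2x_1^2x_2 + x_2^3 + 2x_2^2 - x_1 - 2, LT = x_1^2x_2.

S(f_1,f_2): lcm = x_1^2x_2. S = -2x_2^3 - x_1x_2 + x_2^2 - x_1 + 2.
  leading term x_2^3: no divisor's leading term divides it; move -2x_2^3 to the remainder.
  leading term x_1x_2: no divisor's leading term divides it; move -x_1x_2 to the remainder.
  leading term x_2^2: no divisor's leading term divides it; move x_2^2 to the remainder.
  leading term x_1: no divisor's leading term divides it; move -x_1 to the remainder.
  leading term 1: no divisor's leading term divides it; move 2 to the remainder.
  remainder -2x_2^3 - x_1x_2 + x_2^2 - x_1 + 2 ≠ 0; add g_3 = -2x_2^3 - x_1x_2 + x_2^2 - x_1 + 2 to the basis.

S(f_1,g_3): lcm = x_1^2x_2^3. S = 2x_1^3x_2 - 2x_1^2x_2^2 - x_1x_2^3 + 2x_1^3 + 2x_1x_2^2 + x_1^2 - 2x_2^2.
  leading term x_1^3x_2: subtract (-x_1)·f_1 from 2x_1^3x_2 - 2x_1^2x_2^2 - x_1x_2^3 + 2x_1^3 + 2x_1x_2^2 + x_1^2 - 2x_2^2 → -2x_1^2x_2^2 - x_1x_2^3 + 2x_1^3 + 2x_1^2x_2 + 2x_1x_2^2 + 2x_1^2 - 2x_2^2 - x_1
  leading term x_1^2x_2^2: subtract (x_2)·f_1 from -2x_1^2x_2^2 - x_1x_2^3 + 2x_1^3 + 2x_1^2x_2 + 2x_1x_2^2 + 2x_1^2 - 2x_2^2 - x_1 → -x_1x_2^3 + 2x_1^3 + 2x_1^2x_2 + 2x_1^2 - x_1x_2 - 2x_2^2 - x_1 + x_2
  leading term x_1x_2^3: subtract (-2x_1)·g_3 from -x_1x_2^3 + 2x_1^3 + 2x_1^2x_2 + 2x_1^2 - x_1x_2 - 2x_2^2 - x_1 + x_2 → 2x_1^3 + 2x_1x_2^2 - x_1x_2 - 2x_2^2 - 2x_1 + x_2
  leading term x_1^3: no divisor's leading term divides it; move 2x_1^3 to the remainder.
  leading term x_1x_2^2: no divisor's leading term divides it; move 2x_1x_2^2 to the remainder.
  leading term x_1x_2: no divisor's leading term divides it; move -x_1x_2 to the remainder.
  leading term x_2^2: no divisor's leading term divides it; move -2x_2^2 to the remainder.
  leading term x_1: no divisor's leading term divides it; move -2x_1 to the remainder.
  leading term x_2: no divisor's leading term divides it; move x_2 to the remainder.
  remainder 2x_1^3 + 2x_1x_2^2 - x_1x_2 - 2x_2^2 - 2x_1 + x_2 ≠ 0; add g_4 = 2x_1^3 + 2x_1x_2^2 - x_1x_2 - 2x_2^2 - 2x_1 + x_2 to the basis.

The other S-polynomials (S(f_2,g_3), S(f_1,g_4), S(f_2,g_4), S(g_3,g_4)) all reduce to 0 modulo the current basis, so we have a Gröbner basis.
Inter-reduce: drop elements whose leading term is divisible by another's, tail-reduce, and make monic.
Reduced Gröbner basis: {x_1^3 + x_1x_2^2 + 2x_1x_2 - x_2^2 - x_1 - 2x_2, x_1^2x_2 - x_1x_2 + 2x_1 - 2, x_2^3 - 2x_1x_2 + 2x_2^2 - 2x_1 - 1}.

Buchberger on the second generating set:
h_1 = -2x_1^2x_2 + 2x_1x_2 + x_1 - x_2 - 2, LT = x_1^2x_2.
h_2 = x_1^2x_2 - 2x_2^3 - 2x_1x_2 + x_2^2 + x_1, LT = x_1^2x_2.

S(h_1,h_2): lcm = x_1^2x_2. S = 2x_2^3 + x_1x_2 - x_2^2 + x_1 - 2x_2 + 1.
  leading term x_2^3: no divisor's leading term divides it; move 2x_2^3 to the remainder.
  leading term x_1x_2: no divisor's leading term divides it; move x_1x_2 to the remainder.
  leading term x_2^2: no divisor's leading term divides it; move -x_2^2 to the remainder.
  leading term x_1: no divisor's leading term divides it; move x_1 to the remainder.
  leading term x_2: no divisor's leading term divides it; move -2x_2 to the remainder.
  leading term 1: no divisor's leading term divides it; move 1 to the remainder.
  remainder 2x_2^3 + x_1x_2 - x_2^2 + x_1 - 2x_2 + 1 ≠ 0; add k_3 = 2x_2^3 + x_1x_2 - x_2^2 + x_1 - 2x_2 + 1 to the basis.

S(h_1,k_3): lcm = x_1^2x_2^3. S = 2x_1^3x_2 - 2x_1^2x_2^2 - x_1x_2^3 + 2x_1^3 + x_1^2x_2 + 2x_1x_2^2 - 2x_2^3 + 2x_1^2 + x_2^2.
  leading term x_1^3x_2: subtract (-x_1)·h_1 from 2x_1^3x_2 - 2x_1^2x_2^2 - x_1x_2^3 + 2x_1^3 + x_1^2x_2 + 2x_1x_2^2 - 2x_2^3 + 2x_1^2 + x_2^2 → -2x_1^2x_2^2 - x_1x_2^3 + 2x_1^3 - 2x_1^2x_2 + 2x_1x_2^2 - 2x_2^3 - 2x_1^2 - x_1x_2 + x_2^2 - 2x_1
  leading term x_1^2x_2^2: subtract (x_2)·h_1 from -2x_1^2x_2^2 - x_1x_2^3 + 2x_1^3 - 2x_1^2x_2 + 2x_1x_2^2 - 2x_2^3 - 2x_1^2 - x_1x_2 + x_2^2 - 2x_1 → -x_1x_2^3 + 2x_1^3 - 2x_1^2x_2 - 2x_2^3 - 2x_1^2 - 2x_1x_2 + 2x_2^2 - 2x_1 + 2x_2
  leading term x_1x_2^3: subtract (2x_1)·k_3 from -x_1x_2^3 + 2x_1^3 - 2x_1^2x_2 - 2x_2^3 - 2x_1^2 - 2x_1x_2 + 2x_2^2 - 2x_1 + 2x_2 → 2x_1^3 + x_1^2x_2 + 2x_1x_2^2 - 2x_2^3 + x_1^2 + 2x_1x_2 + 2x_2^2 + x_1 + 2x_2
  leading term x_1^3: no divisor's leading term divides it; move 2x_1^3 to the remainder.
  leading term x_1^2x_2: subtract (2)·h_1 from x_1^2x_2 + 2x_1x_2^2 - 2x_2^3 + x_1^2 + 2x_1x_2 + 2x_2^2 + x_1 + 2x_2 → 2x_1x_2^2 - 2x_2^3 + x_1^2 - 2x_1x_2 + 2x_2^2 - x_1 - x_2 - 1
  leading term x_1x_2^2: no divisor's leading term divides it; move 2x_1x_2^2 to the remainder.
  leading term x_2^3: subtract (-1)·k_3 from -2x_2^3 + x_1^2 - 2x_1x_2 + 2x_2^2 - x_1 - x_2 - 1 → x_1^2 - x_1x_2 + x_2^2 + 2x_2
  leading term x_1^2: no divisor's leading term divides it; move x_1^2 to the remainder.
  leading term x_1x_2: no divisor's leading term divides it; move -x_1x_2 to the remainder.
  leading term x_2^2: no divisor's leading term divides it; move x_2^2 to the remainder.
  leading term x_2: no divisor's leading term divides it; move 2x_2 to the remainder.
  remainder 2x_1^3 + 2x_1x_2^2 + x_1^2 - x_1x_2 + x_2^2 + 2x_2 ≠ 0; add k_4 = 2x_1^3 + 2x_1x_2^2 + x_1^2 - x_1x_2 + x_2^2 + 2x_2 to the basis.

The other S-polynomials (S(h_2,k_3), S(h_1,k_4), S(h_2,k_4), S(k_3,k_4)) all reduce to 0 modulo the current basis, so we have a Gröbner basis.
Inter-reduce: drop elements whose leading term is divisible by another's, tail-reduce, and make monic.
Reduced Gröbner basis: {x_1^3 + x_1x_2^2 - 2x_1^2 + 2x_1x_2 - 2x_2^2 + x_2, x_1^2x_2 - x_1x_2 + 2x_1 - 2x_2 + 1, x_2^3 - 2x_1x_2 + 2x_2^2 - 2x_1 - x_2 - 2}.

Since the reduced bases disagree, the two ideals are not the same.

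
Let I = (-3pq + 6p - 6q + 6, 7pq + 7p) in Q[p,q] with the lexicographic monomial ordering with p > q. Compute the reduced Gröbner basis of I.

G = {p - 2/3q + 2/3, q^2 - 1}

f_1 = -3pq + 6p - 6q + 6, LT = pq.
f_2 = 7pq + 7p, LT = pq.

S(f_1,f_2): lcm = pq. S = -3p + 2q - 2.
  leading term p: no divisor's leading term divides it; move -3p to the remainder.
  leading term q: no divisor's leading term divides it; move 2q to the remainder.
  leading term 1: no divisor's leading term divides it; move -2 to the remainder.
  remainder -3p + 2q - 2 ≠ 0; add g_3 = -3p + 2q - 2 to the basis.

S(f_1,g_3): lcm = pq. S = -2p + 2/3q^2 + 4/3q - 2.
  leading term p: subtract (2/3)·g_3 from -2p + 2/3q^2 + 4/3q - 2 → 2/3q^2 - 2/3
  leading term q^2: no divisor's leading term divides it; move 2/3q^2 to the remainder.
  leading term 1: no divisor's leading term divides it; move -2/3 to the remainder.
  remainder 2/3q^2 - 2/3 ≠ 0; add g_4 = 2/3q^2 - 2/3 to the basis.

The other S-polynomials (S(f_2,g_3), S(f_1,g_4), S(f_2,g_4), S(g_3,g_4)) all reduce to 0 modulo the current basis, so we have a Gröbner basis.
Inter-reduce: drop elements whose leading term is divisible by another's, tail-reduce, and make monic.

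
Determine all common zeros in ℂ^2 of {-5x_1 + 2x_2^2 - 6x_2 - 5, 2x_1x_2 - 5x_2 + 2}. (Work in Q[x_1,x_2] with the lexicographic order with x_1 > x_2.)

{(3, -2), (1/2 + 4*sqrt(5)/5, sqrt(5) + 5/2), (1/2 - 4*sqrt(5)/5, 5/2 - sqrt(5))}

Compute a lex Gröbner basis by Buchberger's algorithm.
f_1 = -5x_1 + 2x_2^2 - 6x_2 - 5, LT = x_1.
f_2 = 2x_1x_2 - 5x_2 + 2, LT = x_1x_2.

S(f_1,f_2): lcm = x_1x_2. S = -2/5x_2^3 + 6/5x_2^2 + 7/2x_2 - 1.
  reduce S modulo (f_1, f_2):
  remainder -2/5x_2^3 + 6/5x_2^2 + 7/2x_2 - 1 ≠ 0; add h_3 = -2/5x_2^3 + 6/5x_2^2 + 7/2x_2 - 1 to the basis.

The other S-polynomials (S(f_1,h_3), S(f_2,h_3)) all reduce to 0 modulo the current basis, so we have a Gröbner basis.
Inter-reduce: drop elements whose leading term is divisible by another's, tail-reduce, and make monic.
Reduced Gröbner basis: {x_1 - 2/5x_2^2 + 6/5x_2 + 1, x_2^3 - 3x_2^2 - 35/4x_2 + 5/2}.

From the last basis element, x_2^3 - 3x_2^2 - 35/4x_2 + 5/2 = 0, so x_2 takes values in {-2, sqrt(5) + 5/2, 5/2 - sqrt(5)}. Each choice, substituted upward through the basis, yields the corresponding point(s) of the solution set.
  x_2 = -2: the earlier basis element becomes x_1 - 3 = 0, giving x_1 = 3 — point (3, -2).
  x_2 = sqrt(5) + 5/2: the earlier basis element becomes x_1 - 4*sqrt(5)/5 - 1/2 = 0, giving x_1 = 1/2 + 4*sqrt(5)/5 — point (1/2 + 4*sqrt(5)/5, sqrt(5) + 5/2).
  x_2 = 5/2 - sqrt(5): the earlier basis element becomes x_1 - 1/2 + 4*sqrt(5)/5 = 0, giving x_1 = 1/2 - 4*sqrt(5)/5 — point (1/2 - 4*sqrt(5)/5, 5/2 - sqrt(5)).
A lex Gröbner basis triangularizes the system, enabling back-substitution.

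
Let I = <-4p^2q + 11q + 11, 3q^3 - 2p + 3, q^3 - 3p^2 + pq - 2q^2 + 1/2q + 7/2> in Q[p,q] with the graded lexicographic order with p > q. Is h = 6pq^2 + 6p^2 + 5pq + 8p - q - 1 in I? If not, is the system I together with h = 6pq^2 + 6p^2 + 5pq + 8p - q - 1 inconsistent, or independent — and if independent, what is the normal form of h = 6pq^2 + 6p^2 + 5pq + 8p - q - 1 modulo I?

6pq^2 + 6p^2 + 5pq + 8p - q - 1 lies in I (it reduces to 0).

First compute the reduced Gröbner basis of I by Buchberger's algorithm.
f_1 = -4p^2q + 11q + 11, LT = p^2q.
f_2 = 3q^3 - 2p + 3, LT = q^3.
f_3 = q^3 - 3p^2 + pq - 2q^2 + 1/2q + 7/2, LT = q^3.

S(f_1,f_2): lcm = p^2q^3. S = 2/3p^3 - 11/4q^3 - p^2 - 11/4q^2.
  reduce S modulo (f_1, f_2, f_3):
  remainder 2/3p^3 - p^2 - 11/4q^2 - 11/6p + 11/4 ≠ 0; add k_4 = 2/3p^3 - p^2 - 11/4q^2 - 11/6p + 11/4 to the basis.

S(f_1,f_3): lcm = p^2q^3. S = 3p^4 - p^3q + 2p^2q^2 - 1/2p^2q - 11/4q^3 - 7/2p^2 - 11/4q^2.
  reduce S modulo (f_1, f_2, f_3, k_4):
  remainder 99/8pq^2 + 23/2p^2 - 11/4pq + 341/16q^2 - 55/12p + 33/8q - 275/16 ≠ 0; add k_5 = 99/8pq^2 + 23/2p^2 - 11/4pq + 341/16q^2 - 55/12p + 33/8q - 275/16 to the basis.

S(f_2,f_3): lcm = q^3. S = 3p^2 - pq + 2q^2 - 2/3p - 1/2q - 5/2.
  reduce S modulo (f_1, f_2, f_3, k_4, k_5):
  remainder 3p^2 - pq + 2q^2 - 2/3p - 1/2q - 5/2 ≠ 0; add k_6 = 3p^2 - pq + 2q^2 - 2/3p - 1/2q - 5/2 to the basis.

S(f_1,k_5): lcm = p^2q^2. S = -92/99p^3 + 2/9p^2q - 31/18pq^2 + 10/27p^2 - 1/3pq - 11/4q^2 + 25/18p - 11/4q.
  reduce S modulo (f_1, f_2, f_3, k_4, k_5, k_6):
  remainder -1400/2673pq - 10697/2673q^2 - 26885/16038p - 15703/10692q + 27085/10692 ≠ 0; add k_7 = -1400/2673pq - 10697/2673q^2 - 26885/16038p - 15703/10692q + 27085/10692 to the basis.

S(f_2,k_5): lcm = pq^3. S = -92/99p^2q + 2/9pq^2 - 31/18q^3 - 2/3p^2 + 10/27pq - 1/3q^2 + p + 25/18q.
  reduce S modulo (f_1, f_2, f_3, k_4, k_5, k_6, k_7):
  remainder -5279/4725q^2 - 3809/5670p - 1223/700q - 2381/3780 ≠ 0; add k_8 = -5279/4725q^2 - 3809/5670p - 1223/700q - 2381/3780 to the basis.

S(f_3,k_5): lcm = pq^3. S = -3p^3 + 7/99p^2q - 16/9pq^2 - 31/18q^3 + 47/54pq - 1/3q^2 + 7/2p + 25/18q.
  reduce S modulo (f_1, f_2, f_3, k_4, k_5, k_6, k_7, k_8):
  remainder -2425957/760176p + 4805873/506784q + 4805873/506784 ≠ 0; add k_9 = -2425957/760176p + 4805873/506784q + 4805873/506784 to the basis.

S(k_4,k_5): lcm = p^3q^2. S = -92/99p^4 + 2/9p^3q - 29/9p^2q^2 - 33/8q^4 + 10/27p^3 - 1/3p^2q - 11/4pq^2 + 25/18p^2 + 33/8q^2.
  reduce S modulo (f_1, f_2, f_3, k_4, k_5, k_6, k_7, k_8, k_9):
  remainder -50451474311/1397351232q - 50451474311/1397351232 ≠ 0; add k_10 = -50451474311/1397351232q - 50451474311/1397351232 to the basis.

The other S-polynomials (S(f_1,k_4), S(f_2,k_4), S(f_3,k_4), S(f_1,k_6), S(f_2,k_6), S(f_3,k_6), S(k_4,k_6), S(k_5,k_6), S(f_1,k_7), S(f_2,k_7), S(f_3,k_7), S(k_4,k_7), S(k_5,k_7), S(k_6,k_7), S(f_1,k_8), S(f_2,k_8), S(f_3,k_8), S(k_4,k_8), S(k_5,k_8), S(k_6,k_8), S(k_7,k_8), S(f_1,k_9), S(f_2,k_9), S(f_3,k_9), S(k_4,k_9), S(k_5,k_9), S(k_6,k_9), S(k_7,k_9), S(k_8,k_9), S(f_1,k_10), S(f_2,k_10), S(f_3,k_10), S(k_4,k_10), S(k_5,k_10), S(k_6,k_10), S(k_7,k_10), S(k_8,k_10), S(k_9,k_10)) all reduce to 0 modulo the current basis, so we have a Gröbner basis.
Inter-reduce: drop elements whose leading term is divisible by another's, tail-reduce, and make monic.
Reduced Gröbner basis: {p, q + 1}.
Label its elements g_1 = p, g_2 = q + 1.

Reduce h = 6pq^2 + 6p^2 + 5pq + 8p - q - 1 modulo G:
  leading term pq^2: subtract (6q^2)·g_1 from 6pq^2 + 6p^2 + 5pq + 8p - q - 1 → 6p^2 + 5pq + 8p - q - 1
  leading term p^2: subtract (6p)·g_1 from 6p^2 + 5pq + 8p - q - 1 → 5pq + 8p - q - 1
  leading term pq: subtract (5q)·g_1 from 5pq + 8p - q - 1 → 8p - q - 1
  leading term p: subtract (8)·g_1 from 8p - q - 1 → -q - 1
  leading term q: subtract (-1)·g_2 from -q - 1 → 0
  normal form = 0.
Since the normal form is 0, h ∈ I.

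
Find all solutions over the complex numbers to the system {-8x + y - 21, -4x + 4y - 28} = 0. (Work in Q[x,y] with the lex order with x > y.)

{(-2, 5)}

Compute a lex Gröbner basis by Buchberger's algorithm.
f_1 = -8x + y - 21, LT = x.
f_2 = -4x + 4y - 28, LT = x.

S(f_1,f_2): lcm = x. S = 7/8y - 35/8.
  reduce S modulo (f_1, f_2):
  remainder 7/8y - 35/8 ≠ 0; add h_3 = 7/8y - 35/8 to the basis.

The other S-polynomials (S(f_1,h_3), S(f_2,h_3)) all reduce to 0 modulo the current basis, so we have a Gröbner basis.
Inter-reduce: drop elements whose leading term is divisible by another's, tail-reduce, and make monic.
Reduced Gröbner basis: {x + 2, y - 5}.

Elimination: the polynomial y - 5 lies in the elimination ideal for y, so y ∈ {5}. For each such y, the remaining basis elements (now univariate) give the rest of the solution.
  y = 5: the earlier basis element becomes x + 2 = 0, giving x = -2 — point (-2, 5).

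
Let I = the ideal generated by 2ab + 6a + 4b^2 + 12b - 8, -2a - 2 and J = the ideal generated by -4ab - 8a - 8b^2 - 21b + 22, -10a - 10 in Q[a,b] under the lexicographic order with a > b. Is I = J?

No, the ideals differ.

Two ideals are equal iff their reduced Gröbner bases coincide (the reduced basis is unique for a fixed ordering).
Buchberger on the first generating set:
f_1 = 2ab + 6a + 4b^2 + 12b - 8, LT = ab.
f_2 = -2a - 2, LT = a.

S(f_1,f_2): lcm = ab. S = 3a + 2b^2 + 5b - 4.
  leading term a: subtract (-3/2)·f_2 from 3a + 2b^2 + 5b - 4 → 2b^2 + 5b - 7
  leading term b^2: no divisor's leading term divides it; move 2b^2 to the remainder.
  leading term b: no divisor's leading term divides it; move 5b to the remainder.
  leading term 1: no divisor's leading term divides it; move -7 to the remainder.
  remainder 2b^2 + 5b - 7 ≠ 0; add g_3 = 2b^2 + 5b - 7 to the basis.

The other S-polynomials (S(f_1,g_3), S(f_2,g_3)) all reduce to 0 modulo the current basis, so we have a Gröbner basis.
Inter-reduce: drop elements whose leading term is divisible by another's, tail-reduce, and make monic.
Reduced Gröbner basis: {a + 1, b^2 + 5/2b - 7/2}.

Buchberger on the second generating set:
h_1 = -4ab - 8a - 8b^2 - 21b + 22, LT = ab.
h_2 = -10a - 10, LT = a.

S(h_1,h_2): lcm = ab. S = 2a + 2b^2 + 17/4b - 11/2.
  leading term a: subtract (-1/5)·h_2 from 2a + 2b^2 + 17/4b - 11/2 → 2b^2 + 17/4b - 15/2
  leading term b^2: no divisor's leading term divides it; move 2b^2 to the remainder.
  leading term b: no divisor's leading term divides it; move 17/4b to the remainder.
  leading term 1: no divisor's leading term divides it; move -15/2 to the remainder.
  remainder 2b^2 + 17/4b - 15/2 ≠ 0; add k_3 = 2b^2 + 17/4b - 15/2 to the basis.

The other S-polynomials (S(h_1,k_3), S(h_2,k_3)) all reduce to 0 modulo the current basis, so we have a Gröbner basis.
Inter-reduce: drop elements whose leading term is divisible by another's, tail-reduce, and make monic.
Reduced Gröbner basis: {a + 1, b^2 + 17/8b - 15/4}.

These differ, so the ideals are not equal.
The choice of monomial ordering does not affect the verdict — as long as both bases are computed under the same ordering, their equality decides ideal equality.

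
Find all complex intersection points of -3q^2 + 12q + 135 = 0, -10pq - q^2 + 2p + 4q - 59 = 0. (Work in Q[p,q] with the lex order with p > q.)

Compute a lex Gröbner basis by Buchberger's algorithm.
f_1 = -3q^2 + 12q + 135, LT = q^2.
f_2 = -10pq + 2p - q^2 + 4q - 59, LT = pq.

S(f_1,f_2): lcm = pq^2. S = -19/5pq - 45p - 1/10q^3 + 2/5q^2 - 59/10q.
  leading term pq: subtract (19/50)·f_2 from -19/5pq - 45p - 1/10q^3 + 2/5q^2 - 59/10q → -1144/25p - 1/10q^3 + 39/50q^2 - 371/50q + 1121/50
  leading term p: no divisor's leading term divides it; move -1144/25p to the remainder.
  leading term q^3: subtract (1/30q)·f_1 from -1/10q^3 + 39/50q^2 - 371/50q + 1121/50 → 19/50q^2 - 298/25q + 1121/50
  leading term q^2: subtract (-19/150)·f_1 from 19/50q^2 - 298/25q + 1121/50 → -52/5q + 988/25
  leading term q: no divisor's leading term divides it; move -52/5q to the remainder.
  leading term 1: no divisor's leading term divides it; move 988/25 to the remainder.
  remainder -1144/25p - 52/5q + 988/25 ≠ 0; add h_3 = -1144/25p - 52/5q + 988/25 to the basis.

S(f_1,h_3): leading monomials are coprime, so the S-polynomial reduces to 0 (Buchberger's first criterion).
S(f_2,h_3): lcm = pq. S = -1/5p - 7/55q^2 + 51/110q + 59/10.
  leading term p: subtract (5/1144)·h_3 from -1/5p - 7/55q^2 + 51/110q + 59/10 → -7/55q^2 + 28/55q + 63/11
  leading term q^2: subtract (7/165)·f_1 from -7/55q^2 + 28/55q + 63/11 → 0
  remainder 0.

Every S-polynomial of the final basis reduces to 0, so we have a Gröbner basis.
Inter-reduce: drop elements whose leading term is divisible by another's, tail-reduce, and make monic.
Reduced Gröbner basis: {p + 5/22q - 19/22, q^2 - 4q - 45}.

Since the basis is lex-ordered, q^2 - 4q - 45 is univariate in q. Its roots are {-5, 9}. Back-substituting each root into the other basis elements fixes the other coordinates.
  q = -5: the earlier basis element becomes p - 2 = 0, giving p = 2 — point (2, -5).
  q = 9: the earlier basis element becomes p + 13/11 = 0, giving p = -13/11 — point (-13/11, 9).

{(2, -5), (-13/11, 9)}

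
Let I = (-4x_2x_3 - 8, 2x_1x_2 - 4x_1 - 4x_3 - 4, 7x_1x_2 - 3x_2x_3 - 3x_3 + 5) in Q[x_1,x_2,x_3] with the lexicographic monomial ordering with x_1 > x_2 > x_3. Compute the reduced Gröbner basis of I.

G = {x_1 + 11/14x_3 + 25/14, x_2 + 6/25x_3 - 44/25, x_3^2 - 22/3x_3 - 25/3}

f_1 = -4x_2x_3 - 8, LT = x_2x_3.
f_2 = 2x_1x_2 - 4x_1 - 4x_3 - 4, LT = x_1x_2.
f_3 = 7x_1x_2 - 3x_2x_3 - 3x_3 + 5, LT = x_1x_2.

S(f_1,f_2): lcm = x_1x_2x_3. S = 2x_1x_3 + 2x_1 + 2x_3^2 + 2x_3.
  reduce S modulo (f_1, f_2, f_3):
  remainder 2x_1x_3 + 2x_1 + 2x_3^2 + 2x_3 ≠ 0; add g_4 = 2x_1x_3 + 2x_1 + 2x_3^2 + 2x_3 to the basis.

S(f_1,f_3): lcm = x_1x_2x_3. S = 2x_1 + 3/7x_2x_3^2 + 3/7x_3^2 - 5/7x_3.
  reduce S modulo (f_1, f_2, f_3, g_4):
  remainder 2x_1 + 3/7x_3^2 - 11/7x_3 ≠ 0; add g_5 = 2x_1 + 3/7x_3^2 - 11/7x_3 to the basis.

S(f_2,f_3): lcm = x_1x_2. S = -2x_1 + 3/7x_2x_3 - 11/7x_3 - 19/7.
  reduce S modulo (f_1, f_2, f_3, g_4, g_5):
  remainder 3/7x_3^2 - 22/7x_3 - 25/7 ≠ 0; add g_6 = 3/7x_3^2 - 22/7x_3 - 25/7 to the basis.

S(f_1,g_6): lcm = x_2x_3^2. S = 22/3x_2x_3 + 25/3x_2 + 2x_3.
  reduce S modulo (f_1, f_2, f_3, g_4, g_5, g_6):
  remainder 25/3x_2 + 2x_3 - 44/3 ≠ 0; add g_7 = 25/3x_2 + 2x_3 - 44/3 to the basis.

The other S-polynomials (S(f_1,g_4), S(f_2,g_4), S(f_3,g_4), S(f_1,g_5), S(f_2,g_5), S(f_3,g_5), S(g_4,g_5), S(f_2,g_6), S(f_3,g_6), S(g_4,g_6), S(g_5,g_6), S(f_1,g_7), S(f_2,g_7), S(f_3,g_7), S(g_4,g_7), S(g_5,g_7), S(g_6,g_7)) all reduce to 0 modulo the current basis, so we have a Gröbner basis.
Inter-reduce: drop elements whose leading term is divisible by another's, tail-reduce, and make monic.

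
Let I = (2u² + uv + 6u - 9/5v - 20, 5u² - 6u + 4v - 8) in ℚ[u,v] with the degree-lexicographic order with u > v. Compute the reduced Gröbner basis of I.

Buchberger's algorithm terminates because the ascending chain of leading-term ideals stabilizes.

f_1 = 2u² + uv + 6u - 9/5v - 20, LT = u².
f_2 = 5u² - 6u + 4v - 8, LT = u².

S(f_1,f_2): lcm = u². S = ½uv + 21/5u - 17/10v - 42/5.
  leading term uv: no divisor's leading term divides it; move ½uv to the remainder.
  leading term u: no divisor's leading term divides it; move 21/5u to the remainder.
  leading term v: no divisor's leading term divides it; move -17/10v to the remainder.
  leading term 1: no divisor's leading term divides it; move -42/5 to the remainder.
  remainder ½uv + 21/5u - 17/10v - 42/5 ≠ 0; add g_3 = ½uv + 21/5u - 17/10v - 42/5 to the basis.

S(f_1,g_3): lcm = u²v. S = ½uv² - 42/5u² + 32/5uv - 9/10v² + 84/5u - 10v.
  leading term uv²: subtract (v)·g_3 from ½uv² - 42/5u² + 32/5uv - 9/10v² + 84/5u - 10v → -42/5u² + 11/5uv + ⅘v² + 84/5u - 8/5v
  leading term u²: subtract (-21/5)·f_1 from -42/5u² + 11/5uv + ⅘v² + 84/5u - 8/5v → 32/5uv + ⅘v² + 42u - 229/25v - 84
  leading term uv: subtract (64/5)·g_3 from 32/5uv + ⅘v² + 42u - 229/25v - 84 → ⅘v² - 294/25u + 63/5v + 588/25
  leading term v²: no divisor's leading term divides it; move ⅘v² to the remainder.
  leading term u: no divisor's leading term divides it; move -294/25u to the remainder.
  leading term v: no divisor's leading term divides it; move 63/5v to the remainder.
  leading term 1: no divisor's leading term divides it; move 588/25 to the remainder.
  remainder ⅘v² - 294/25u + 63/5v + 588/25 ≠ 0; add g_4 = ⅘v² - 294/25u + 63/5v + 588/25 to the basis.

The other S-polynomials (S(f_2,g_3), S(f_1,g_4), S(f_2,g_4), S(g_3,g_4)) all reduce to 0 modulo the current basis, so we have a Gröbner basis.
Inter-reduce: drop elements whose leading term is divisible by another's, tail-reduce, and make monic.

G = {u² - 6/5u + ⅘v - 8/5, uv + 42/5u - 17/5v - 84/5, v² - 147/10u + 63/4v + 147/5}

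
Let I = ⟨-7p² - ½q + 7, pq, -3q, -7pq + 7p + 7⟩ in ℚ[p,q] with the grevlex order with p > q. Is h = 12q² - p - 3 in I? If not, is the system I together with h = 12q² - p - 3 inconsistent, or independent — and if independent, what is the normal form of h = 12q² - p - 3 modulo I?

Adjoining 12q² - p - 3 makes the ideal the whole ring: the system is inconsistent.

First compute the reduced Gröbner basis of I by Buchberger's algorithm.
f_1 = -7p² - ½q + 7, LT = p².
f_2 = pq, LT = pq.
f_3 = -3q, LT = q.
f_4 = -7pq + 7p + 7, LT = pq.

S(f_1,f_4): lcm = p²q. S = p² + 1/14q² + p - q.
  reduce S modulo (f_1, f_2, f_3, f_4):
  remainder p + 1 ≠ 0; add k_5 = p + 1 to the basis.

The other S-polynomials (S(f_1,f_2), S(f_1,f_3), S(f_2,f_3), S(f_2,f_4), S(f_3,f_4), S(f_1,k_5), S(f_2,k_5), S(f_3,k_5), S(f_4,k_5)) all reduce to 0 modulo the current basis, so we have a Gröbner basis.
Inter-reduce: drop elements whose leading term is divisible by another's, tail-reduce, and make monic.
Reduced Gröbner basis: {p + 1, q}.
Label its elements g_1 = p + 1, g_2 = q.

Reduce h = 12q² - p - 3 modulo G:
  leading term q²: subtract (12q)·g_2 from 12q² - p - 3 → -p - 3
  leading term p: subtract (-1)·g_1 from -p - 3 → -2
  leading term 1: no divisor's leading term divides it; move -2 to the remainder.
  normal form = -2.
The normal form is nonzero, so h ∉ I. Since h minus its normal form lies in I, I + (h) = I + (r) where r = -2; decide whether this ideal is the whole ring.
Here r = -2 is a nonzero constant, hence a unit: 1 ∈ I + (h), the Gröbner basis of I + (h) is {1}, and the enlarged system has no common solution — adjoining h is inconsistent.

The remainder on division by a Gröbner basis is unique — it is the normal form.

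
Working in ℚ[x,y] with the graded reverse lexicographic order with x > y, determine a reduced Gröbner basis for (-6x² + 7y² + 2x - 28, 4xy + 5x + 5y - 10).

Buchberger's algorithm terminates because the ascending chain of leading-term ideals stabilizes.

f_1 = -6x² + 7y² + 2x - 28, LT = x².
f_2 = 4xy + 5x + 5y - 10, LT = xy.

S(f_1,f_2): lcm = x²y. S = -7/6y³ - 5/4x² - 19/12xy + 5/2x + 14/3y.
  leading term y³: no divisor's leading term divides it; move -7/6y³ to the remainder.
  leading term x²: subtract (5/24)·f_1 from -5/4x² - 19/12xy + 5/2x + 14/3y → -19/12xy - 35/24y² + 25/12x + 14/3y + 35/6
  leading term xy: subtract (-19/48)·f_2 from -19/12xy - 35/24y² + 25/12x + 14/3y + 35/6 → -35/24y² + 65/16x + 319/48y + 15/8
  leading term y²: no divisor's leading term divides it; move -35/24y² to the remainder.
  leading term x: no divisor's leading term divides it; move 65/16x to the remainder.
  leading term y: no divisor's leading term divides it; move 319/48y to the remainder.
  leading term 1: no divisor's leading term divides it; move 15/8 to the remainder.
  remainder -7/6y³ - 35/24y² + 65/16x + 319/48y + 15/8 ≠ 0; add g_3 = -7/6y³ - 35/24y² + 65/16x + 319/48y + 15/8 to the basis.

The other S-polynomials (S(f_1,g_3), S(f_2,g_3)) all reduce to 0 modulo the current basis, so we have a Gröbner basis.

G = {y³ + 5/4y² - 195/56x - 319/56y - 45/28, x² - 7/6y² - ⅓x + 14/3, xy + 5/4x + 5/4y - 5/2}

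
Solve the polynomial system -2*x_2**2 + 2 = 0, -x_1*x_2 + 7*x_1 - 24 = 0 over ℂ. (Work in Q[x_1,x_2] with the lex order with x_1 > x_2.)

{(3, -1), (4, 1)}

Compute a lex Gröbner basis by Buchberger's algorithm.
f_1 = -2*x_2**2 + 2, LT = x_2**2.
f_2 = -x_1*x_2 + 7*x_1 - 24, LT = x_1*x_2.

S(f_1,f_2): lcm = x_1*x_2**2. S = 7*x_1*x_2 - x_1 - 24*x_2.
  reduce S modulo (f_1, f_2):
  remainder 48*x_1 - 24*x_2 - 168 ≠ 0; add h_3 = 48*x_1 - 24*x_2 - 168 to the basis.

The other S-polynomials (S(f_1,h_3), S(f_2,h_3)) all reduce to 0 modulo the current basis, so we have a Gröbner basis.
Inter-reduce: drop elements whose leading term is divisible by another's, tail-reduce, and make monic.
Reduced Gröbner basis: {x_1 - 1/2*x_2 - 7/2, x_2**2 - 1}.

Since the basis is lex-ordered, x_2**2 - 1 is univariate in x_2. Its roots are {-1, 1}. Back-substituting each root into the other basis elements fixes the other coordinates.
  x_2 = -1: the earlier basis element becomes x_1 - 3 = 0, giving x_1 = 3 — point (3, -1).
  x_2 = 1: the earlier basis element becomes x_1 - 4 = 0, giving x_1 = 4 — point (4, 1).
A lex Gröbner basis triangularizes the system, enabling back-substitution.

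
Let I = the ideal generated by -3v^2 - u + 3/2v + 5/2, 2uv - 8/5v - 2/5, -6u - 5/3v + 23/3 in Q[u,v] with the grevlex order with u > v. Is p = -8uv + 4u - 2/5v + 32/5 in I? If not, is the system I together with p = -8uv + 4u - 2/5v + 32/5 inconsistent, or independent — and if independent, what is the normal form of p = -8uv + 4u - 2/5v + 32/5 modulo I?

Adjoining -8uv + 4u - 2/5v + 32/5 makes the ideal the whole ring: the system is inconsistent.

First compute the reduced Gröbner basis of I by Buchberger's algorithm.
f_1 = -3v^2 - u + 3/2v + 5/2, LT = v^2.
f_2 = 2uv - 8/5v - 2/5, LT = uv.
f_3 = -6u - 5/3v + 23/3, LT = u.

S(f_1,f_2): lcm = uv^2. S = 1/3u^2 - 1/2uv + 4/5v^2 - 5/6u + 1/5v.
  leading term u^2: subtract (-1/18u)·f_3 from 1/3u^2 - 1/2uv + 4/5v^2 - 5/6u + 1/5v → -16/27uv + 4/5v^2 - 11/27u + 1/5v
  leading term uv: subtract (-8/27)·f_2 from -16/27uv + 4/5v^2 - 11/27u + 1/5v → 4/5v^2 - 11/27u - 37/135v - 16/135
  leading term v^2: subtract (-4/15)·f_1 from 4/5v^2 - 11/27u - 37/135v - 16/135 → -91/135u + 17/135v + 74/135
  leading term u: subtract (91/810)·f_3 from -91/135u + 17/135v + 74/135 → 761/2430v - 761/2430
  leading term v: no divisor's leading term divides it; move 761/2430v to the remainder.
  leading term 1: no divisor's leading term divides it; move -761/2430 to the remainder.
  remainder 761/2430v - 761/2430 ≠ 0; add h_4 = 761/2430v - 761/2430 to the basis.

The other S-polynomials (S(f_1,f_3), S(f_2,f_3), S(f_1,h_4), S(f_2,h_4), S(f_3,h_4)) all reduce to 0 modulo the current basis, so we have a Gröbner basis.
Inter-reduce: drop elements whose leading term is divisible by another's, tail-reduce, and make monic.
Reduced Gröbner basis: {u - 1, v - 1}.
Label its elements g_1 = u - 1, g_2 = v - 1.

Reduce p = -8uv + 4u - 2/5v + 32/5 modulo G:
  leading term uv: subtract (-8v)·g_1 from -8uv + 4u - 2/5v + 32/5 → 4u - 42/5v + 32/5
  leading term u: subtract (4)·g_1 from 4u - 42/5v + 32/5 → -42/5v + 52/5
  leading term v: subtract (-42/5)·g_2 from -42/5v + 52/5 → 2
  leading term 1: no divisor's leading term divides it; move 2 to the remainder.
  normal form = 2.
The normal form is nonzero, so p ∉ I. Since p minus its normal form lies in I, I + (p) = I + (r) where r = 2; decide whether this ideal is the whole ring.
Here r = 2 is a nonzero constant, hence a unit: 1 ∈ I + (p), the Gröbner basis of I + (p) is {1}, and the enlarged system has no common solution — adjoining p is inconsistent.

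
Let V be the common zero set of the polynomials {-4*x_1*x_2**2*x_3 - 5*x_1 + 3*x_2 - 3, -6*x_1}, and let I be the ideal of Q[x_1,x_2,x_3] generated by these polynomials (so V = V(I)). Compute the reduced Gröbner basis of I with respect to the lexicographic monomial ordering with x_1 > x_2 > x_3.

G = {x_1, x_2 - 1}

f_1 = -4*x_1*x_2**2*x_3 - 5*x_1 + 3*x_2 - 3, LT = x_1*x_2**2*x_3.
f_2 = -6*x_1, LT = x_1.

S(f_1,f_2): lcm = x_1*x_2**2*x_3. S = 5/4*x_1 - 3/4*x_2 + 3/4.
  leading term x_1: subtract (-5/24)·f_2 from 5/4*x_1 - 3/4*x_2 + 3/4 → -3/4*x_2 + 3/4
  leading term x_2: no divisor's leading term divides it; move -3/4*x_2 to the remainder.
  leading term 1: no divisor's leading term divides it; move 3/4 to the remainder.
  remainder -3/4*x_2 + 3/4 ≠ 0; add g_3 = -3/4*x_2 + 3/4 to the basis.

The other S-polynomials (S(f_1,g_3), S(f_2,g_3)) all reduce to 0 modulo the current basis, so we have a Gröbner basis.
Inter-reduce: drop elements whose leading term is divisible by another's, tail-reduce, and make monic.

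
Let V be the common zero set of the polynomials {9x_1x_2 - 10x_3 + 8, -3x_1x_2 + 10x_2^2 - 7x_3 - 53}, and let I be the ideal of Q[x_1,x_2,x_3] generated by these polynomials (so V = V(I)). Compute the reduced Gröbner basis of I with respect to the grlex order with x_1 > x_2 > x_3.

f_1 = 9x_1x_2 - 10x_3 + 8, LT = x_1x_2.
f_2 = -3x_1x_2 + 10x_2^2 - 7x_3 - 53, LT = x_1x_2.

S(f_1,f_2): lcm = x_1x_2. S = 10/3x_2^2 - 31/9x_3 - 151/9.
  reduce S modulo (f_1, f_2):
  remainder 10/3x_2^2 - 31/9x_3 - 151/9 ≠ 0; add g_3 = 10/3x_2^2 - 31/9x_3 - 151/9 to the basis.

S(f_1,g_3): lcm = x_1x_2^2. S = 31/30x_1x_3 - 10/9x_2x_3 + 151/30x_1 + 8/9x_2.
  reduce S modulo (f_1, f_2, g_3):
  remainder 31/30x_1x_3 - 10/9x_2x_3 + 151/30x_1 + 8/9x_2 ≠ 0; add g_4 = 31/30x_1x_3 - 10/9x_2x_3 + 151/30x_1 + 8/9x_2 to the basis.

The other S-polynomials (S(f_2,g_3), S(f_1,g_4), S(f_2,g_4), S(g_3,g_4)) all reduce to 0 modulo the current basis, so we have a Gröbner basis.
Inter-reduce: drop elements whose leading term is divisible by another's, tail-reduce, and make monic.

G = {x_1x_2 - 10/9x_3 + 8/9, x_1x_3 - 100/93x_2x_3 + 151/31x_1 + 80/93x_2, x_2^2 - 31/30x_3 - 151/30}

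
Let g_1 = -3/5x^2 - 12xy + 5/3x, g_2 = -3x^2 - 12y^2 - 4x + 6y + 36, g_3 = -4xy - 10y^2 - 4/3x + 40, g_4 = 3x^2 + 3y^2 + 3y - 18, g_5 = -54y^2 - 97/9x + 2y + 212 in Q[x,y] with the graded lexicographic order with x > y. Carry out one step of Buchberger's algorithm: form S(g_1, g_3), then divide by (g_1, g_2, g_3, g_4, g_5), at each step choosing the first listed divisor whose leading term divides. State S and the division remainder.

S(g_1, g_3) = 35/2xy^2 - 1/3x^2 - 25/9xy + 10x; remainder on division = 19881575/1889568x + 267925/104976y - 267925/52488.

lcm(LM(g_1), LM(g_3)) = x^2y.
S = (lcm/LT(g_1))·g_1 − (lcm/LT(g_3))·g_3 = 35/2xy^2 - 1/3x^2 - 25/9xy + 10x.
Reduce S modulo (g_1, g_2, g_3, g_4, g_5) in that order:
  leading term xy^2: subtract (-35/8y)·g_3 from 35/2xy^2 - 1/3x^2 - 25/9xy + 10x → -175/4y^3 - 1/3x^2 - 155/18xy + 10x + 175y
  leading term y^3: subtract (175/216y)·g_5 from -175/4y^3 - 1/3x^2 - 155/18xy + 10x + 175y → -1/3x^2 + 235/1944xy - 175/108y^2 + 10x + 175/54y
  leading term x^2: subtract (5/9)·g_1 from -1/3x^2 + 235/1944xy - 175/108y^2 + 10x + 175/54y → 13195/1944xy - 175/108y^2 + 245/27x + 175/54y
  leading term xy: subtract (-13195/7776)·g_3 from 13195/1944xy - 175/108y^2 + 245/27x + 175/54y → -72275/3888y^2 + 39725/5832x + 175/54y + 65975/972
  leading term y^2: subtract (72275/209952)·g_5 from -72275/3888y^2 + 39725/5832x + 175/54y + 65975/972 → 19881575/1889568x + 267925/104976y - 267925/52488
  leading term x: no divisor's leading term divides it; move 19881575/1889568x to the remainder.
  leading term y: no divisor's leading term divides it; move 267925/104976y to the remainder.
  leading term 1: no divisor's leading term divides it; move -267925/52488 to the remainder.
The remainder 19881575/1889568x + 267925/104976y - 267925/52488 is nonzero, so it would be added as the next basis element.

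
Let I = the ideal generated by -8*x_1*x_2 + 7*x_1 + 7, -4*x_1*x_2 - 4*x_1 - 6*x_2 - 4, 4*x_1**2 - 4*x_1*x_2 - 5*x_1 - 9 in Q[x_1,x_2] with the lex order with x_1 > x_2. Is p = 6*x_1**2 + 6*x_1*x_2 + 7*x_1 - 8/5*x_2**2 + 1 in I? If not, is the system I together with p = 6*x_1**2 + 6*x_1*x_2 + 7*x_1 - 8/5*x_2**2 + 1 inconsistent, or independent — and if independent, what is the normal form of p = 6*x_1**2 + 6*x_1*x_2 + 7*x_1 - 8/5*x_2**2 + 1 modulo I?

First compute the reduced Gröbner basis of I by Buchberger's algorithm.
f_1 = -8*x_1*x_2 + 7*x_1 + 7, LT = x_1*x_2.
f_2 = -4*x_1*x_2 - 4*x_1 - 6*x_2 - 4, LT = x_1*x_2.
f_3 = 4*x_1**2 - 4*x_1*x_2 - 5*x_1 - 9, LT = x_1**2.

S(f_1,f_2): lcm = x_1*x_2. S = -15/8*x_1 - 3/2*x_2 - 15/8.
  leading term x_1: no divisor's leading term divides it; move -15/8*x_1 to the remainder.
  leading term x_2: no divisor's leading term divides it; move -3/2*x_2 to the remainder.
  leading term 1: no divisor's leading term divides it; move -15/8 to the remainder.
  remainder -15/8*x_1 - 3/2*x_2 - 15/8 ≠ 0; add h_4 = -15/8*x_1 - 3/2*x_2 - 15/8 to the basis.

S(f_1,f_3): lcm = x_1**2*x_2. S = -7/8*x_1**2 + x_1*x_2**2 + 5/4*x_1*x_2 - 7/8*x_1 + 9/4*x_2.
  leading term x_1**2: subtract (-7/32)·f_3 from -7/8*x_1**2 + x_1*x_2**2 + 5/4*x_1*x_2 - 7/8*x_1 + 9/4*x_2 → x_1*x_2**2 + 3/8*x_1*x_2 - 63/32*x_1 + 9/4*x_2 - 63/32
  leading term x_1*x_2**2: subtract (-1/8*x_2)·f_1 from x_1*x_2**2 + 3/8*x_1*x_2 - 63/32*x_1 + 9/4*x_2 - 63/32 → 5/4*x_1*x_2 - 63/32*x_1 + 25/8*x_2 - 63/32
  leading term x_1*x_2: subtract (-5/32)·f_1 from 5/4*x_1*x_2 - 63/32*x_1 + 25/8*x_2 - 63/32 → -7/8*x_1 + 25/8*x_2 - 7/8
  leading term x_1: subtract (7/15)·h_4 from -7/8*x_1 + 25/8*x_2 - 7/8 → 153/40*x_2
  leading term x_2: no divisor's leading term divides it; move 153/40*x_2 to the remainder.
  remainder 153/40*x_2 ≠ 0; add h_5 = 153/40*x_2 to the basis.

The other S-polynomials (S(f_2,f_3), S(f_1,h_4), S(f_2,h_4), S(f_3,h_4), S(f_1,h_5), S(f_2,h_5), S(f_3,h_5), S(h_4,h_5)) all reduce to 0 modulo the current basis, so we have a Gröbner basis.
Inter-reduce: drop elements whose leading term is divisible by another's, tail-reduce, and make monic.
Reduced Gröbner basis: {x_1 + 1, x_2}.
Label its elements g_1 = x_1 + 1, g_2 = x_2.

Reduce p = 6*x_1**2 + 6*x_1*x_2 + 7*x_1 - 8/5*x_2**2 + 1 modulo G:
  leading term x_1**2: subtract (6*x_1)·g_1 from 6*x_1**2 + 6*x_1*x_2 + 7*x_1 - 8/5*x_2**2 + 1 → 6*x_1*x_2 + x_1 - 8/5*x_2**2 + 1
  leading term x_1*x_2: subtract (6*x_2)·g_1 from 6*x_1*x_2 + x_1 - 8/5*x_2**2 + 1 → x_1 - 8/5*x_2**2 - 6*x_2 + 1
  leading term x_1: subtract (1)·g_1 from x_1 - 8/5*x_2**2 - 6*x_2 + 1 → -8/5*x_2**2 - 6*x_2
  leading term x_2**2: subtract (-8/5*x_2)·g_2 from -8/5*x_2**2 - 6*x_2 → -6*x_2
  leading term x_2: subtract (-6)·g_2 from -6*x_2 → 0
  normal form = 0.
Since the normal form is 0, p ∈ I.

6*x_1**2 + 6*x_1*x_2 + 7*x_1 - 8/5*x_2**2 + 1 lies in I (it reduces to 0).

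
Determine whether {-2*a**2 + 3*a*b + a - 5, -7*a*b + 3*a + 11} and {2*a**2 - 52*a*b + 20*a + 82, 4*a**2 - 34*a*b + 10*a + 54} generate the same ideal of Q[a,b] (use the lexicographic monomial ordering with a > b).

Yes, the ideals are equal.

For a fixed monomial order, each ideal has a unique reduced Gröbner basis; comparing bases decides equality.
Buchberger on the first generating set:
f_1 = -2*a**2 + 3*a*b + a - 5, LT = a**2.
f_2 = -7*a*b + 3*a + 11, LT = a*b.

S(f_1,f_2): lcm = a**2*b. S = 3/7*a**2 - 3/2*a*b**2 - 1/2*a*b + 11/7*a + 5/2*b.
  reduce S modulo (f_1, f_2):
  remainder 11/7*a + 1/7*b - 13/7 ≠ 0; add g_3 = 11/7*a + 1/7*b - 13/7 to the basis.

S(f_2,g_3): lcm = a*b. S = -3/7*a - 1/11*b**2 + 13/11*b - 11/7.
  reduce S modulo (f_1, f_2, g_3):
  remainder -1/11*b**2 + 94/77*b - 160/77 ≠ 0; add g_4 = -1/11*b**2 + 94/77*b - 160/77 to the basis.

The other S-polynomials (S(f_1,g_3), S(f_1,g_4), S(f_2,g_4), S(g_3,g_4)) all reduce to 0 modulo the current basis, so we have a Gröbner basis.
Inter-reduce: drop elements whose leading term is divisible by another's, tail-reduce, and make monic.
Reduced Gröbner basis: {a + 1/11*b - 13/11, b**2 - 94/7*b + 160/7}.

Buchberger on the second generating set:
h_1 = 2*a**2 - 52*a*b + 20*a + 82, LT = a**2.
h_2 = 4*a**2 - 34*a*b + 10*a + 54, LT = a**2.

S(h_1,h_2): lcm = a**2. S = -35/2*a*b + 15/2*a + 55/2.
  reduce S modulo (h_1, h_2):
  remainder -35/2*a*b + 15/2*a + 55/2 ≠ 0; add k_3 = -35/2*a*b + 15/2*a + 55/2 to the basis.

S(h_1,k_3): lcm = a**2*b. S = 3/7*a**2 - 26*a*b**2 + 10*a*b + 11/7*a + 41*b.
  reduce S modulo (h_1, h_2, k_3):
  remainder 11/7*a + 1/7*b - 13/7 ≠ 0; add k_4 = 11/7*a + 1/7*b - 13/7 to the basis.

S(k_3,k_4): lcm = a*b. S = -3/7*a - 1/11*b**2 + 13/11*b - 11/7.
  reduce S modulo (h_1, h_2, k_3, k_4):
  remainder -1/11*b**2 + 94/77*b - 160/77 ≠ 0; add k_5 = -1/11*b**2 + 94/77*b - 160/77 to the basis.

The other S-polynomials (S(h_2,k_3), S(h_1,k_4), S(h_2,k_4), S(h_1,k_5), S(h_2,k_5), S(k_3,k_5), S(k_4,k_5)) all reduce to 0 modulo the current basis, so we have a Gröbner basis.
Inter-reduce: drop elements whose leading term is divisible by another's, tail-reduce, and make monic.
Reduced Gröbner basis: {a + 1/11*b - 13/11, b**2 - 94/7*b + 160/7}.

The two bases agree; hence the ideals are identical.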